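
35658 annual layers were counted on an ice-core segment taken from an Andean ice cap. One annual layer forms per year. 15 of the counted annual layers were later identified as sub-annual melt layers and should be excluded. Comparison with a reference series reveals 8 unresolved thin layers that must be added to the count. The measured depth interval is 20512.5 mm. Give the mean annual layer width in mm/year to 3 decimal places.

0.575 mm/year

After corrections the count is 35658 − 15 + 8 = 35651 annual layers.
20512.5 mm over 35651 years gives 20512.5 / 35651 ≈ 0.575 mm/year.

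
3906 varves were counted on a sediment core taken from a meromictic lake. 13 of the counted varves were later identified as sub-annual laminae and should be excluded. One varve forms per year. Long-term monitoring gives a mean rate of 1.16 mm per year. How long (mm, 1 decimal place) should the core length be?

4515.9 mm

Adjusted count: 3906 − 13 = 3893 varves.
Predicted length = 1.16 mm/year × 3893 years = 4515.9 mm.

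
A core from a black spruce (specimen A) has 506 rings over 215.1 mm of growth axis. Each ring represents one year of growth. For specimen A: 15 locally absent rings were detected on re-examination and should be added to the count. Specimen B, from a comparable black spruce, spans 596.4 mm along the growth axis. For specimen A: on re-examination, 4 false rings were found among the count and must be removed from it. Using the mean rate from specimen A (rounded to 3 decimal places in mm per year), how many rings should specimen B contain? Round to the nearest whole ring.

Specimen A: true ring count = 506 − 4 + 15 = 517.
A: 215.1 mm over 517 years gives 215.1 / 517 ≈ 0.416 mm/year.
For B, 596.4 / 0.416 = 1433.65 years ≈ 1434 rings.

1434 rings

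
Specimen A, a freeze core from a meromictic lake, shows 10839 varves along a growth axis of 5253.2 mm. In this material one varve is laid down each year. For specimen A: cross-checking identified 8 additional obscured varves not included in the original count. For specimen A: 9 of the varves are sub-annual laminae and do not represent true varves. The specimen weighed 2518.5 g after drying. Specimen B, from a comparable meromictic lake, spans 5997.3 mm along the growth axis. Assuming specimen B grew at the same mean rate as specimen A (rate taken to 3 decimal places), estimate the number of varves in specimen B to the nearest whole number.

Specimen A: adjusted count: 10839 − 9 + 8 = 10838 varves.
A: 5253.2 mm over 10838 years gives 5253.2 / 10838 ≈ 0.485 mm/yr.
Specimen B: 5997.3 mm / 0.485 mm per year = 12365.57 years ≈ 12366 varves.

12366 varves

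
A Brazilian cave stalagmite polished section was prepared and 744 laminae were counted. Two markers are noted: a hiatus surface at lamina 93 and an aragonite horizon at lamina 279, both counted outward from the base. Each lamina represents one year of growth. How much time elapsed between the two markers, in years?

186 years

The two markers are separated by 279 − 93 = 186 laminae.
At one lamina per year, 186 years elapsed between them.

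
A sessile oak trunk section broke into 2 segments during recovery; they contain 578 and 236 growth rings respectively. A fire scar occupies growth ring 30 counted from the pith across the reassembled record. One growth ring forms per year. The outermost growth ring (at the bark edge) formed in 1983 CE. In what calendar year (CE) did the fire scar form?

1199 CE

Total growth rings = 578 + 236 = 814.
The fire scar sits at growth ring 30 from the pith, so 814 − 30 = 784 growth rings formed after it.
1983 − 784 = 1199 CE.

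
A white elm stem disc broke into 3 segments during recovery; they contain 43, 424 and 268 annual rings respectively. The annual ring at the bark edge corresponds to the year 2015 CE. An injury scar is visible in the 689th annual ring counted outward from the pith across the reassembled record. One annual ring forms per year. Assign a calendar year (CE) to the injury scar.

Total annual rings = 43 + 424 + 268 = 735.
735 − 689 = 46 annual rings lie beyond the injury scar toward the bark edge.
2015 − 46 = 1969 CE.

1969 CE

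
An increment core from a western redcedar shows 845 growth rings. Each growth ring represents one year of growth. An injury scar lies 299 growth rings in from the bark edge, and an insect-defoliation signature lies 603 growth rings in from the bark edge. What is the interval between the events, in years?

304 years

The two markers are separated by 603 − 299 = 304 growth rings.
At one growth ring per year, 304 years elapsed between them.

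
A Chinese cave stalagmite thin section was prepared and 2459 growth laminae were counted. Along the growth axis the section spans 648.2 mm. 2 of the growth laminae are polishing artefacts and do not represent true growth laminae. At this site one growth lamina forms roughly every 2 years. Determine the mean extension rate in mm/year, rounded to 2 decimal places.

Correcting the raw count gives 2459 − 2 = 2457 true growth laminae.
2457 growth laminae at 2 years each span 2457 × 2 = 4914 years.
648.2 mm over 4914 years gives 648.2 / 4914 ≈ 0.13 mm/year.

0.13 mm/year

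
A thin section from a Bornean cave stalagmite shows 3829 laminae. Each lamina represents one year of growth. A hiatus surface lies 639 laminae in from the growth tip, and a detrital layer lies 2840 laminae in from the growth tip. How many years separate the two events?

2201 yr

The two markers are separated by 2840 − 639 = 2201 laminae.
At one lamina per year, 2201 years elapsed between them.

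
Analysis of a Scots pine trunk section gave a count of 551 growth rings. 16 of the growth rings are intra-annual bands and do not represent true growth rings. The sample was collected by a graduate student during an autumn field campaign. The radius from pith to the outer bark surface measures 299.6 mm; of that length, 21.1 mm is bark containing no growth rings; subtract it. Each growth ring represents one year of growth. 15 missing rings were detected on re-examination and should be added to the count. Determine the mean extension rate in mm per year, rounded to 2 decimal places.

0.51 mm per year

True growth ring count = 551 − 16 + 15 = 550.
Net length = 299.6 − 21.1 = 278.5 mm.
Extension rate ≈ 278.5 / 550 = 0.51 mm per year.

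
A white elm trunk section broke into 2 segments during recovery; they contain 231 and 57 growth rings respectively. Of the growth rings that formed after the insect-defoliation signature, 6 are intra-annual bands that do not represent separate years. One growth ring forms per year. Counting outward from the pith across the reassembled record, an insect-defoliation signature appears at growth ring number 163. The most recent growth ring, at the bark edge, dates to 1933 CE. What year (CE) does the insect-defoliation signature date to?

1814 CE

Total growth rings = 231 + 57 = 288.
Between growth ring 163 and the bark edge there are 288 − 163 = 125 growth rings.
Excluding 6 false growth rings: 125 − 6 = 119.
1933 − 119 = 1814 CE.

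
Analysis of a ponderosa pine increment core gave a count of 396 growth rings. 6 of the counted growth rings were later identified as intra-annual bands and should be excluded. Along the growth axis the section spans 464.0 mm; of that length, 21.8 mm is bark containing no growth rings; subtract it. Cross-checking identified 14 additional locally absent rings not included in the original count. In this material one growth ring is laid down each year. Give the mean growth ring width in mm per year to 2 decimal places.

Adjusted count: 396 − 6 + 14 = 404 growth rings.
Removing the 21.8 mm offcut leaves 464.0 − 21.8 = 442.2 mm.
442.2 mm over 404 years gives 442.2 / 404 ≈ 1.09 mm per year.

1.09 mm per year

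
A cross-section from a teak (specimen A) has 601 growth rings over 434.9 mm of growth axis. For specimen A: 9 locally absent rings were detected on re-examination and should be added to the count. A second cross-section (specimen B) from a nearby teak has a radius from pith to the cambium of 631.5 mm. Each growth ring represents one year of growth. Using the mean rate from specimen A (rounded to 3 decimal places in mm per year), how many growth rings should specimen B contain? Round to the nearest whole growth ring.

886 growth rings

Specimen A: after corrections the count is 601 + 9 = 610 growth rings.
A: Extension rate ≈ 434.9 / 610 = 0.713 mm/year.
Specimen B: 631.5 mm / 0.713 mm per year = 885.69 years ≈ 886 growth rings.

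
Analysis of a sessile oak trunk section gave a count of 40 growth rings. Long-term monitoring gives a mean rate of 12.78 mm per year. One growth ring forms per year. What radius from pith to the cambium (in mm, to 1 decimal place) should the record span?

511.2 mm

40 years of growth are recorded.
40 years at 12.78 mm/year gives 12.78 × 40 = 511.2 mm.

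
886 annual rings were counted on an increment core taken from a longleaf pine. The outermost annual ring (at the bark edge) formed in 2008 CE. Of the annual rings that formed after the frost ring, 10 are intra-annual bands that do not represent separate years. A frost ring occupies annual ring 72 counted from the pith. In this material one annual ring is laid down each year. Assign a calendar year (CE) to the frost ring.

The frost ring sits at annual ring 72 from the pith, so 886 − 72 = 814 annual rings formed after it.
Excluding 10 false annual rings: 814 − 10 = 804.
Counting back 804 years from 2008 CE places the frost ring in 2008 − 804 = 1204 CE.

1204 CE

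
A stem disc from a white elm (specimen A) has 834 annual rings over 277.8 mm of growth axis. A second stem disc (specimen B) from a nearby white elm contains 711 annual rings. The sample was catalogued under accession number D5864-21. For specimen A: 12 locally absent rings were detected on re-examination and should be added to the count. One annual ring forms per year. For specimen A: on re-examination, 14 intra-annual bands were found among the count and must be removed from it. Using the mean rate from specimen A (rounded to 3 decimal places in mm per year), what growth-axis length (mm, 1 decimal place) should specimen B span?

237.5 mm

Specimen A: true annual ring count = 834 − 14 + 12 = 832.
A: Mean rate = 277.8 mm / 832 years ≈ 0.334 mm/year.
B's length ≈ 0.334 × 711 = 237.5 mm.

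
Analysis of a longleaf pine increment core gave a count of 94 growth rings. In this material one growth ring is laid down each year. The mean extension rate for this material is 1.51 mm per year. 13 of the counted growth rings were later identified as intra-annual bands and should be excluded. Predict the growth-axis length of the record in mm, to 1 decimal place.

122.3 mm

After corrections the count is 94 − 13 = 81 growth rings.
Length ≈ 1.51 × 81 = 122.3 mm.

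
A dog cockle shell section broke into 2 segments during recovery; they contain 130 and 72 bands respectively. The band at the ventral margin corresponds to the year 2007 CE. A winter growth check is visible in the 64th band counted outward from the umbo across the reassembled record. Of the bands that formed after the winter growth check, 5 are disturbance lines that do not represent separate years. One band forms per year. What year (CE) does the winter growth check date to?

1874 CE

Total bands = 130 + 72 = 202.
The winter growth check sits at band 64 from the umbo, so 202 − 64 = 138 bands formed after it.
Removing the 5 false bands leaves 138 − 5 = 133 true bands beyond the winter growth check.
The band at the ventral margin is 2007 CE, so the winter growth check dates to 2007 − 133 = 1874 CE.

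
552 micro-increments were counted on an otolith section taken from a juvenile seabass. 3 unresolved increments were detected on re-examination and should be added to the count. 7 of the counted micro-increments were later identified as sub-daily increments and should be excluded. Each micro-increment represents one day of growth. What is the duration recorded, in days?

548 d

Adjusted count: 552 − 7 + 3 = 548 micro-increments.
One micro-increment per day makes the duration 548 days.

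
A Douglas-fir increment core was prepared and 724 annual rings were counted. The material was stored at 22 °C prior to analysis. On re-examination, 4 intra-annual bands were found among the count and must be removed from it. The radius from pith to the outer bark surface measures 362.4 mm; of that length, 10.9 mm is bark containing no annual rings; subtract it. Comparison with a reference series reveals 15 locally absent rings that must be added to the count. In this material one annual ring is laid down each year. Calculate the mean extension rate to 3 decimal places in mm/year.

Adjusted count: 724 − 4 + 15 = 735 annual rings.
Net length = 362.4 − 10.9 = 351.5 mm.
351.5 mm over 735 years gives 351.5 / 735 ≈ 0.478 mm/year.

0.478 mm/year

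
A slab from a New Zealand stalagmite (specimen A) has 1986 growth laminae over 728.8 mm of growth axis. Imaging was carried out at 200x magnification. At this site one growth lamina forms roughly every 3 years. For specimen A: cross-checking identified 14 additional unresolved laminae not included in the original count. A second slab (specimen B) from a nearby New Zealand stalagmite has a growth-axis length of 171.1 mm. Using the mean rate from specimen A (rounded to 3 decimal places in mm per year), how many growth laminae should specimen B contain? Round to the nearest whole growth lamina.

471 growth laminae

Specimen A: true growth lamina count = 1986 + 14 = 2000.
Specimen A: 2000 growth laminae at 3 years each span 2000 × 3 = 6000 years.
A: Extension rate ≈ 728.8 / 6000 = 0.121 mm/yr.
For B, 171.1 / 0.121 = 1414.05 years; at 3 years per growth lamina that is 1414.05 / 3 ≈ 471 growth laminae.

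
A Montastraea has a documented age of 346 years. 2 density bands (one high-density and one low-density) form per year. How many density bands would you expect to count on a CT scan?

346 years at 2 density bands per year gives 346 × 2 = 692 density bands.
So 692 density bands should be present.

692 density bands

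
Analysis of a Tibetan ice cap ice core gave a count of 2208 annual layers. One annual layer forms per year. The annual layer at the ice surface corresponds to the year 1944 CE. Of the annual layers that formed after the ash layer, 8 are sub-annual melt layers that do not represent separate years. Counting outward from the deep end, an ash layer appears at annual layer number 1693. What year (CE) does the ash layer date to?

The ash layer sits at annual layer 1693 from the deep end, so 2208 − 1693 = 515 annual layers formed after it.
Excluding 8 false annual layers: 515 − 8 = 507.
1944 − 507 = 1437 CE.

1437 CE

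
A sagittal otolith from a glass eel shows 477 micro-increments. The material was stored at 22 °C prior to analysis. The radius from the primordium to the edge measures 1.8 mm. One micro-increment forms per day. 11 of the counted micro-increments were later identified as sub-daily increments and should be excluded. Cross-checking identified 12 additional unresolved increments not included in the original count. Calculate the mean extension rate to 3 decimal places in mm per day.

0.004 mm per day

After corrections the count is 477 − 11 + 12 = 478 micro-increments.
1.8 mm over 478 days gives 1.8 / 478 ≈ 0.004 mm per day.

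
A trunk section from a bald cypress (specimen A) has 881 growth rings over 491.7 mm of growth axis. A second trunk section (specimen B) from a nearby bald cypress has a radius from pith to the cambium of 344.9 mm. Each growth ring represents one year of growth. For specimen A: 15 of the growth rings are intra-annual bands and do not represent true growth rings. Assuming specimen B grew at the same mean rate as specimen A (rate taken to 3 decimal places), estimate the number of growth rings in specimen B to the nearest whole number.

Specimen A: true growth ring count = 881 − 15 = 866.
A: Mean rate = 491.7 mm / 866 years ≈ 0.568 mm/year.
For B, 344.9 / 0.568 = 607.22 years ≈ 607 growth rings.

607 growth rings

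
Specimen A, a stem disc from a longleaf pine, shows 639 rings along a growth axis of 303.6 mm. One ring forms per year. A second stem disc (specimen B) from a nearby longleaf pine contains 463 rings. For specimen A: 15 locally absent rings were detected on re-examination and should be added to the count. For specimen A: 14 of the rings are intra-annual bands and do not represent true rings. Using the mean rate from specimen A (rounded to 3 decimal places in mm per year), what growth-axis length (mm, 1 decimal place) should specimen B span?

Specimen A: adjusted count: 639 − 14 + 15 = 640 rings.
A: 303.6 mm over 640 years gives 303.6 / 640 ≈ 0.474 mm/yr.
Length of B = 0.474 × 463 = 219.5 mm.

219.5 mm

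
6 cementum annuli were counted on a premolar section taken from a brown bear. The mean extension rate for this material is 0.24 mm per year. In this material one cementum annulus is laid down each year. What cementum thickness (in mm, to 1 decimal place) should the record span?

The record spans 6 years at 0.24 mm per year.
Predicted length = 0.24 mm/year × 6 years = 1.4 mm.

1.4 mm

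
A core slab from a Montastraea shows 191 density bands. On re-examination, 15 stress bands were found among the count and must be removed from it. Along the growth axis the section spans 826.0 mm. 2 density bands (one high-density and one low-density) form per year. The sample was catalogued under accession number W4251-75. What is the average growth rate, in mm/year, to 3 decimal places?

True density band count = 191 − 15 = 176.
With 2 density bands per year, 176 / 2 = 88 years.
Extension rate ≈ 826.0 / 88 = 9.386 mm/year.

9.386 mm/year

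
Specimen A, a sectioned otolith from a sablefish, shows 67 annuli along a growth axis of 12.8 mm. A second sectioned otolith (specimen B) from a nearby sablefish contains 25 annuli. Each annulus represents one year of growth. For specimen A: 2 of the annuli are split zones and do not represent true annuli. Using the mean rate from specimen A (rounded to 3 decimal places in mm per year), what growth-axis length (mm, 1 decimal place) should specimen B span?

4.9 mm

Specimen A: adjusted count: 67 − 2 = 65 annuli.
A: 12.8 mm over 65 years gives 12.8 / 65 ≈ 0.197 mm per year.
B's length ≈ 0.197 × 25 = 4.9 mm.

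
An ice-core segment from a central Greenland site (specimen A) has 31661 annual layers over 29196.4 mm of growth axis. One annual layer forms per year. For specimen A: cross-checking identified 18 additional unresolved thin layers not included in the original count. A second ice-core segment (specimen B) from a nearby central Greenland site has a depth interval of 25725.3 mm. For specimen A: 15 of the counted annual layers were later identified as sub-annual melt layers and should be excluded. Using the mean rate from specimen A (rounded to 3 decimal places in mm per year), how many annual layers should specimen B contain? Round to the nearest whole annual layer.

Specimen A: true annual layer count = 31661 − 15 + 18 = 31664.
A: Extension rate ≈ 29196.4 / 31664 = 0.922 mm/year.
B spans 25725.3 / 0.922 = 27901.63 years ≈ 27902 annual layers.

27902 annual layers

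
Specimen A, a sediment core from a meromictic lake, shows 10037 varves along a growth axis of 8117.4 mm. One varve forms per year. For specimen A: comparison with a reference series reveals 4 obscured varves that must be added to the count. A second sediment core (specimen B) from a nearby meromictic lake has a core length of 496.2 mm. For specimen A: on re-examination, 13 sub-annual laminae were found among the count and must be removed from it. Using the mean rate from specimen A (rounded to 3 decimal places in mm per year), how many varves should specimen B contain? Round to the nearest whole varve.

613 varves

Specimen A: correcting the raw count gives 10037 − 13 + 4 = 10028 true varves.
A: Extension rate ≈ 8117.4 / 10028 = 0.809 mm/yr.
For B, 496.2 / 0.809 = 613.35 years ≈ 613 varves.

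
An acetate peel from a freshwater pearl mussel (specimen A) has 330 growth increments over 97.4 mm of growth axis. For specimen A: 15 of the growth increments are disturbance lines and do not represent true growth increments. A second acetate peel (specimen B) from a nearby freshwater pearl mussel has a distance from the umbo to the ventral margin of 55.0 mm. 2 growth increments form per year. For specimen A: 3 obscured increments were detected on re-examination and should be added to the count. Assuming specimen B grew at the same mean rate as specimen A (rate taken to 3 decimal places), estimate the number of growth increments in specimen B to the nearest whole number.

Specimen A: adjusted count: 330 − 15 + 3 = 318 growth increments.
Specimen A: with 2 growth increments per year, 318 / 2 = 159 years.
A: Extension rate ≈ 97.4 / 159 = 0.613 mm/year.
B spans 55.0 / 0.613 = 89.72 years; at 2 growth increments per year that is 89.72 × 2 ≈ 179 growth increments.

179 growth increments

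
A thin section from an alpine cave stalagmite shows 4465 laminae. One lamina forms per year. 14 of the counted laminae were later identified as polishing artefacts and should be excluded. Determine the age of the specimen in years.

Adjusted count: 4465 − 14 = 4451 laminae.
With a one-to-one lamina periodicity this is 4451 years.

4451 yr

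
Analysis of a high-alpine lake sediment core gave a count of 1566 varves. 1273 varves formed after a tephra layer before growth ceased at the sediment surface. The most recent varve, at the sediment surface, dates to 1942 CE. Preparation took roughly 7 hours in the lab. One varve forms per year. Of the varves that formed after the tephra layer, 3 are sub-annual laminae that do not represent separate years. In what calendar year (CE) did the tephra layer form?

672 CE

1273 varves post-date the tephra layer.
Removing the 3 false varves leaves 1273 − 3 = 1270 true varves beyond the tephra layer.
1942 − 1270 = 672 CE.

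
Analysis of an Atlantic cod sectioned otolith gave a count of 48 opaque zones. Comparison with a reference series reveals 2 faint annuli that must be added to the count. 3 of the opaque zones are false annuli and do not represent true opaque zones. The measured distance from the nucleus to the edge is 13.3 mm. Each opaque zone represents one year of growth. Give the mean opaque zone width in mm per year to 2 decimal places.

0.28 mm per year

True opaque zone count = 48 − 3 + 2 = 47.
13.3 mm over 47 years gives 13.3 / 47 ≈ 0.28 mm per year.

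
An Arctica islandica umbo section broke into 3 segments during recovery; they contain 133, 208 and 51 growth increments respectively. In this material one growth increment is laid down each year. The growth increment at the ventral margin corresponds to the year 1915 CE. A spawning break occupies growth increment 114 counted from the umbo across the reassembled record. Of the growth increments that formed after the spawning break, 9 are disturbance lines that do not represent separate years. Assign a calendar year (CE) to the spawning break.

1646 CE

Total growth increments = 133 + 208 + 51 = 392.
392 − 114 = 278 growth increments lie beyond the spawning break toward the ventral margin.
Removing the 9 false growth increments leaves 278 − 9 = 269 true growth increments beyond the spawning break.
1915 − 269 = 1646 CE.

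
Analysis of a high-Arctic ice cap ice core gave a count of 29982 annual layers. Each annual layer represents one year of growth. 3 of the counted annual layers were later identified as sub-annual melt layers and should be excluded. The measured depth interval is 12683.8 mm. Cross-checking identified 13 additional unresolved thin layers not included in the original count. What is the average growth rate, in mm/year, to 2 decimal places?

True annual layer count = 29982 − 3 + 13 = 29992.
Mean rate = 12683.8 mm / 29992 years ≈ 0.42 mm/year.

0.42 mm/year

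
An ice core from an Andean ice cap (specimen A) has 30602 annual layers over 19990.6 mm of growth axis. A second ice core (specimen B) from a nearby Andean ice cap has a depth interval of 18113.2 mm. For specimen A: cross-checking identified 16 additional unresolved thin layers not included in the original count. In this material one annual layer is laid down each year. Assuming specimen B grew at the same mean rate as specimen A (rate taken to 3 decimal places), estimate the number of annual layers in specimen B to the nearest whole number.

27738 annual layers

Specimen A: true annual layer count = 30602 + 16 = 30618.
A: Mean rate = 19990.6 mm / 30618 years ≈ 0.653 mm/year.
For B, 18113.2 / 0.653 = 27738.44 years ≈ 27738 annual layers.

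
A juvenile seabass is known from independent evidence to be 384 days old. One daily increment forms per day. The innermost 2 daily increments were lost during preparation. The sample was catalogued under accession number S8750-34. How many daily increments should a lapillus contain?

Expected daily increments over 384 days: 384.
384 − 2 missed = 382 daily increments expected in the prepared section.

382 daily increments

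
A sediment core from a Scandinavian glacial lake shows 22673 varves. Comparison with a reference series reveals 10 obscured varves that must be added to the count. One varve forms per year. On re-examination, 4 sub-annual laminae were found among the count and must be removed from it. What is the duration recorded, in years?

After corrections the count is 22673 − 4 + 10 = 22679 varves.
At one varve per year, that is 22679 years.

22679 yr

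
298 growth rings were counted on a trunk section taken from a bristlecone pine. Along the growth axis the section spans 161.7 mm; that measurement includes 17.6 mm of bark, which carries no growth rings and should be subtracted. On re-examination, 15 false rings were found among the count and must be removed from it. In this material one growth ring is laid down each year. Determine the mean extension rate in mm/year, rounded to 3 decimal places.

Correcting the raw count gives 298 − 15 = 283 true growth rings.
The growth record spans 161.7 − 17.6 = 144.1 mm.
144.1 mm over 283 years gives 144.1 / 283 ≈ 0.509 mm/year.

0.509 mm/year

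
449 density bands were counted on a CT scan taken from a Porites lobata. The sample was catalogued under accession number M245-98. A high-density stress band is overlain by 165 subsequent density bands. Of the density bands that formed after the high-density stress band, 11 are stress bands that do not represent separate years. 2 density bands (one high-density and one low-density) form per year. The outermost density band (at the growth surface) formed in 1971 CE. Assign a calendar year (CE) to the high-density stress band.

165 density bands formed after the high-density stress band.
Excluding 11 false density bands: 165 − 11 = 154.
Dividing by 2 density bands per year: 154 / 2 = 77 years.
1971 − 77 = 1894 CE.

1894 CE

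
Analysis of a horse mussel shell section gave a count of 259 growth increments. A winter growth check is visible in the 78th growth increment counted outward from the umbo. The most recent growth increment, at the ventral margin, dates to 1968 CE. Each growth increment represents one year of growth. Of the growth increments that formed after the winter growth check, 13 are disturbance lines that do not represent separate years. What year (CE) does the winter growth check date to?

The winter growth check sits at growth increment 78 from the umbo, so 259 − 78 = 181 growth increments formed after it.
Removing the 13 false growth increments leaves 181 − 13 = 168 true growth increments beyond the winter growth check.
The growth increment at the ventral margin is 1968 CE, so the winter growth check dates to 1968 − 168 = 1800 CE.

1800 CE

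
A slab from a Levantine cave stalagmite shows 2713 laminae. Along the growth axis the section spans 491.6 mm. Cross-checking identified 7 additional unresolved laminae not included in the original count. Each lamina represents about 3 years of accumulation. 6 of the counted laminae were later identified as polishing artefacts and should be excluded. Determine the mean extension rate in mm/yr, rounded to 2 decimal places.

Correcting the raw count gives 2713 − 6 + 7 = 2714 true laminae.
At 3 years per lamina, 2714 × 3 = 8142 years.
Extension rate ≈ 491.6 / 8142 = 0.06 mm/yr.

0.06 mm/yr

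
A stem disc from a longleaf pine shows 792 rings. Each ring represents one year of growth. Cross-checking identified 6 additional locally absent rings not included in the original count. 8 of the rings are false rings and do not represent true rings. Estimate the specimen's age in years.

790 yr

Adjusted count: 792 − 8 + 6 = 790 rings.
One ring per year makes the duration 790 years.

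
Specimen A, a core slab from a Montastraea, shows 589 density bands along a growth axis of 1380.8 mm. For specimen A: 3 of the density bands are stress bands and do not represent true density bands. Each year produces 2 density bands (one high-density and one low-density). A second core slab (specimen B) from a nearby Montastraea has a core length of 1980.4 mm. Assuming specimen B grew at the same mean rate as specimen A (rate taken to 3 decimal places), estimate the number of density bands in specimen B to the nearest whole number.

840 density bands

Specimen A: adjusted count: 589 − 3 = 586 density bands.
Specimen A: dividing by 2 density bands per year: 586 / 2 = 293 years.
A: Mean rate = 1380.8 mm / 293 years ≈ 4.713 mm per year.
B spans 1980.4 / 4.713 = 420.20 years; at 2 density bands per year that is 420.20 × 2 ≈ 840 density bands.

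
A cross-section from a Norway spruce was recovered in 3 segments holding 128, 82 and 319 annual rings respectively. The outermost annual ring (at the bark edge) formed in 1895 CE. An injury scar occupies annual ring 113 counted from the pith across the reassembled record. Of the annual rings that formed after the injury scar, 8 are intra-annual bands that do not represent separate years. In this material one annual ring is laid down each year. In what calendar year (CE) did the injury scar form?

Total annual rings = 128 + 82 + 319 = 529.
The injury scar sits at annual ring 113 from the pith, so 529 − 113 = 416 annual rings formed after it.
Removing the 8 false annual rings leaves 416 − 8 = 408 true annual rings beyond the injury scar.
The annual ring at the bark edge is 1895 CE, so the injury scar dates to 1895 − 408 = 1487 CE.

1487 CE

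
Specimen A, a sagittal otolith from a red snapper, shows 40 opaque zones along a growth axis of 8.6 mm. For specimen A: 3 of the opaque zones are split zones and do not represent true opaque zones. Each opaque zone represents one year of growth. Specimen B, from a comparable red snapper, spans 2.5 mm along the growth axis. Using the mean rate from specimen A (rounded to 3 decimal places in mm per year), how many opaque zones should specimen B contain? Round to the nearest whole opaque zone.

11 opaque zones

Specimen A: correcting the raw count gives 40 − 3 = 37 true opaque zones.
A: Extension rate ≈ 8.6 / 37 = 0.232 mm/year.
For B, 2.5 / 0.232 = 10.78 years ≈ 11 opaque zones.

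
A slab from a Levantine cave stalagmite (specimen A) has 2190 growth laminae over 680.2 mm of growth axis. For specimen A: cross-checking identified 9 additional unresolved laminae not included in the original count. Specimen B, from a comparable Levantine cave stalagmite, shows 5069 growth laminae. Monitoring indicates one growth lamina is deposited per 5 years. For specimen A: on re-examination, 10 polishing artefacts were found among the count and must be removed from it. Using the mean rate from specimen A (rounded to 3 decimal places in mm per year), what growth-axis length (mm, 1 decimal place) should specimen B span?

1571.4 mm

Specimen A: after corrections the count is 2190 − 10 + 9 = 2189 growth laminae.
Specimen A: at 5 years per growth lamina, 2189 × 5 = 10945 years.
A: Extension rate ≈ 680.2 / 10945 = 0.062 mm/yr.
Specimen B: multiplying by 5 years per growth lamina: 5069 × 5 = 25345 years. For B, 0.062 mm/year × 25345 years = 1571.4 mm.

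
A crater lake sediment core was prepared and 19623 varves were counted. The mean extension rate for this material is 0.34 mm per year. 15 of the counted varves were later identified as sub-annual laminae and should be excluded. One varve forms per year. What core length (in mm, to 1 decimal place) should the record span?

True varve count = 19623 − 15 = 19608.
Predicted length = 0.34 mm/year × 19608 years = 6666.7 mm.

6666.7 mm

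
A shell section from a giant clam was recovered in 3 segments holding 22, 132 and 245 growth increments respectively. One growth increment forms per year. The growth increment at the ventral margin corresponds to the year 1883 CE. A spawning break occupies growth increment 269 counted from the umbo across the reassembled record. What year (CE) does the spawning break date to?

1753 CE

Total growth increments = 22 + 132 + 245 = 399.
399 − 269 = 130 growth increments lie beyond the spawning break toward the ventral margin.
1883 − 130 = 1753 CE.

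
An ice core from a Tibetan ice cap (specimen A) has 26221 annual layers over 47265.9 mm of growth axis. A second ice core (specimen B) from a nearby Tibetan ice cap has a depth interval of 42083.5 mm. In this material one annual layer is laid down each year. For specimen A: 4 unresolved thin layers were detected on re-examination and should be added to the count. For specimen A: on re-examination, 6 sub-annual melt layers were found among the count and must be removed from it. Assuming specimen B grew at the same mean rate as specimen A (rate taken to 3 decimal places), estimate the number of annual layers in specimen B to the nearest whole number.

Specimen A: after corrections the count is 26221 − 6 + 4 = 26219 annual layers.
A: Mean rate = 47265.9 mm / 26219 years ≈ 1.803 mm/yr.
Specimen B: 42083.5 mm / 1.803 mm per year = 23340.82 years ≈ 23341 annual layers.

23341 annual layers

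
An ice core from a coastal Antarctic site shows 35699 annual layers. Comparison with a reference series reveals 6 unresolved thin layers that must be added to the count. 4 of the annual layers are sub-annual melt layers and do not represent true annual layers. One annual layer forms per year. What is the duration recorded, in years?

35701 years

Correcting the raw count gives 35699 − 4 + 6 = 35701 true annual layers.
With a one-to-one annual layer periodicity this is 35701 years.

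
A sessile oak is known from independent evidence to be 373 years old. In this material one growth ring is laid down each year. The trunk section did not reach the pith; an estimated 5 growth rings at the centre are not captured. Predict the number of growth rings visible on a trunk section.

At one growth ring per year, 373 years correspond to 373 growth rings.
Less the 5 uncaptured growth rings: 373 − 5 = 368.

368 growth rings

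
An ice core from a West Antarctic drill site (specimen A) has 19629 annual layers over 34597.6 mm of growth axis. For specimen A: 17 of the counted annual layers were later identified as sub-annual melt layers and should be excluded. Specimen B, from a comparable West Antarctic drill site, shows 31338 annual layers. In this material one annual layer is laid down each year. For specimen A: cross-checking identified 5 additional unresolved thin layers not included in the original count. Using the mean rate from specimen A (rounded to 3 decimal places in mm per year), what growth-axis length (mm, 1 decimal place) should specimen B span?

Specimen A: true annual layer count = 19629 − 17 + 5 = 19617.
A: 34597.6 mm over 19617 years gives 34597.6 / 19617 ≈ 1.764 mm per year.
Length of B = 1.764 × 31338 = 55280.2 mm.

55280.2 mm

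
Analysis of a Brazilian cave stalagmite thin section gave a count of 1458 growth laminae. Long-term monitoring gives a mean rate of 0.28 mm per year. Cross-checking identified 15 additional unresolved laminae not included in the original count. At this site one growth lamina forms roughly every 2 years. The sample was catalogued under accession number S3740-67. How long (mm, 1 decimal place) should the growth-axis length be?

824.9 mm

True growth lamina count = 1458 + 15 = 1473.
At 2 years per growth lamina, 1473 × 2 = 2946 years.
Length ≈ 0.28 × 2946 = 824.9 mm.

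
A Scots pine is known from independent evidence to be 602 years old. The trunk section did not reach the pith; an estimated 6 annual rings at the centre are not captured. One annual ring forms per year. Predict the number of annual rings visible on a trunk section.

Expected annual rings over 602 years: 602.
Subtracting the 6 annual rings not captured gives 602 − 6 = 596 annual rings in the record.

596 annual rings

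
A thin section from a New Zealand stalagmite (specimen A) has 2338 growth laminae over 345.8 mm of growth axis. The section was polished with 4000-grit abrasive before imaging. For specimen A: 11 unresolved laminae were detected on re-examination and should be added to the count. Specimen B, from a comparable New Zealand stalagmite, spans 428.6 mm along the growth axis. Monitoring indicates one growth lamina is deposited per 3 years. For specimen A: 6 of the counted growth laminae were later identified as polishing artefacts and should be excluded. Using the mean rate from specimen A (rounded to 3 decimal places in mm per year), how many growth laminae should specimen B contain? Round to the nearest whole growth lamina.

Specimen A: correcting the raw count gives 2338 − 6 + 11 = 2343 true growth laminae.
Specimen A: multiplying by 3 years per growth lamina: 2343 × 3 = 7029 years.
A: 345.8 mm over 7029 years gives 345.8 / 7029 ≈ 0.049 mm/year.
Specimen B: 428.6 mm / 0.049 mm per year = 8746.94 years; at 3 years per growth lamina that is 8746.94 / 3 ≈ 2916 growth laminae.

2916 growth laminae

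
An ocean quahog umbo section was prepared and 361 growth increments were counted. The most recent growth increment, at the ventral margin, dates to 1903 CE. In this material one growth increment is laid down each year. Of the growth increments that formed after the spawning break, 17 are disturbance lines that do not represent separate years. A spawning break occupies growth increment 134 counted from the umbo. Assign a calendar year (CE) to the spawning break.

361 − 134 = 227 growth increments lie beyond the spawning break toward the ventral margin.
Excluding 17 false growth increments: 227 − 17 = 210.
Counting back 210 years from 1903 CE places the spawning break in 1903 − 210 = 1693 CE.

1693 CE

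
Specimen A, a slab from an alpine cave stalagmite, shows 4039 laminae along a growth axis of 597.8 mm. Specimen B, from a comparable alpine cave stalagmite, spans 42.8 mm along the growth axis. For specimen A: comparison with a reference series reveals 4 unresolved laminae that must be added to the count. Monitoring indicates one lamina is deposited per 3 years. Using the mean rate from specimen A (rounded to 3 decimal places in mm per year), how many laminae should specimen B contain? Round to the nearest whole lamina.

291 laminae

Specimen A: correcting the raw count gives 4039 + 4 = 4043 true laminae.
Specimen A: 4043 laminae at 3 years each span 4043 × 3 = 12129 years.
A: Extension rate ≈ 597.8 / 12129 = 0.049 mm/yr.
For B, 42.8 / 0.049 = 873.47 years; at 3 years per lamina that is 873.47 / 3 ≈ 291 laminae.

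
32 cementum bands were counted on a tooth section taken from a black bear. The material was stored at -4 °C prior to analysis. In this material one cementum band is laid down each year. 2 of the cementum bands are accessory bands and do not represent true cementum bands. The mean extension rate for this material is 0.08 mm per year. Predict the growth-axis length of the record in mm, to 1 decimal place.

True cementum band count = 32 − 2 = 30.
30 years at 0.08 mm/year gives 0.08 × 30 = 2.4 mm.

2.4 mm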